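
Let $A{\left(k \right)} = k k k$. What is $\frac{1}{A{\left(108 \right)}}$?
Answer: $\frac{1}{1259712} \approx 7.9383 \cdot 10^{-7}$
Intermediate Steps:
$A{\left(k \right)} = k^{3}$ ($A{\left(k \right)} = k^{2} k = k^{3}$)
$\frac{1}{A{\left(108 \right)}} = \frac{1}{108^{3}} = \frac{1}{1259712}$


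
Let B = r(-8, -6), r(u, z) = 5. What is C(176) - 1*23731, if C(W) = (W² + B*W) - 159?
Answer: 7966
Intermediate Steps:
B = 5
C(W) = -159 + W² + 5*W (C(W) = (W² + 5*W) - 159 = -159 + W² + 5*W)
C(176) - 1*23731 = (-159 + 176² + 5*176) - 1*23731 = (-159 + 30976 + 880) - 23731 = 31697 - 23731 = 7966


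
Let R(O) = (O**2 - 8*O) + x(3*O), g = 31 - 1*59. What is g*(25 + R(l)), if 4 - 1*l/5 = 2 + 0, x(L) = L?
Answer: -2100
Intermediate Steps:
g = -28 (g = 31 - 59 = -28)
l = 10 (l = 20 - 5*(2 + 0) = 20 - 5*2 = 20 - 10 = 10)
R(O) = O**2 - 5*O (R(O) = (O**2 - 8*O) + 3*O = O**2 - 5*O)
g*(25 + R(l)) = -28*(25 + 10*(-5 + 10)) = -28*(25 + 10*5) = -28*(25 + 50) = -28*75 = -2100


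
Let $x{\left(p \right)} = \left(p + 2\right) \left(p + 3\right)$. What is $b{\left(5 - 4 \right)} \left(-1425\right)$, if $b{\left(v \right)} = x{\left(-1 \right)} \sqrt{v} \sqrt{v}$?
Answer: $-2850$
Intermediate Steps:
$x{\left(p \right)} = \left(2 + p\right) \left(3 + p\right)$
$b{\left(v \right)} = 2 v$ ($b{\left(v \right)} = \left(6 + \left(-1\right)^{2} + 5 \left(-1\right)\right) \sqrt{v} \sqrt{v} = \left(6 + 1 - 5\right) \sqrt{v} \sqrt{v} = 2 \sqrt{v} \sqrt{v} = 2 v$)
$b{\left(5 - 4 \right)} \left(-1425\right) = 2 \left(5 - 4\right) \left(-1425\right) = 2 \cdot 1 \left(-1425\right) = 2 \left(-1425\right) = -2850$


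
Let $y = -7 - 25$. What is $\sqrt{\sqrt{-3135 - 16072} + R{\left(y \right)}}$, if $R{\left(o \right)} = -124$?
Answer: $\sqrt{-124 + i \sqrt{19207}} \approx 5.5662 + 12.449 i$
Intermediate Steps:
$y = -32$ ($y = -7 - 25 = -32$)
$\sqrt{\sqrt{-3135 - 16072} + R{\left(y \right)}} = \sqrt{\sqrt{-3135 - 16072} - 124} = \sqrt{\sqrt{-19207} - 124} = \sqrt{i \sqrt{19207} - 124} = \sqrt{-124 + i \sqrt{19207}}$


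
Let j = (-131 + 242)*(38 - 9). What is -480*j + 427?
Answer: -1544693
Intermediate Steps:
j = 3219 (j = 111*29 = 3219)
-480*j + 427 = -480*3219 + 427 = -1545120 + 427 = -1544693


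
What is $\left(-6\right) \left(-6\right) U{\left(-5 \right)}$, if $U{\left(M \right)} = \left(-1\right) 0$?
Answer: $0$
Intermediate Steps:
$U{\left(M \right)} = 0$
$\left(-6\right) \left(-6\right) U{\left(-5 \right)} = \left(-6\right) \left(-6\right) 0 = 36 \cdot 0 = 0$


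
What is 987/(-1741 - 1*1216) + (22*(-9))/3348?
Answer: -216109/550002 ≈ -0.39292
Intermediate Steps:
987/(-1741 - 1*1216) + (22*(-9))/3348 = 987/(-1741 - 1216) - 198*1/3348 = 987/(-2957) - 11/186 = 987*(-1/2957) - 11/186 = -987/2957 - 11/186 = -216109/550002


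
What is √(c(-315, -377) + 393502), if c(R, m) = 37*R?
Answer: √381847 ≈ 617.94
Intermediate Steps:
√(c(-315, -377) + 393502) = √(37*(-315) + 393502) = √(-11655 + 393502) = √381847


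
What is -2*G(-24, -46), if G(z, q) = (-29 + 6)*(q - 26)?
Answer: -3312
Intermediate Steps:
G(z, q) = 598 - 23*q (G(z, q) = -23*(-26 + q) = 598 - 23*q)
-2*G(-24, -46) = -2*(598 - 23*(-46)) = -2*(598 + 1058) = -2*1656 = -3312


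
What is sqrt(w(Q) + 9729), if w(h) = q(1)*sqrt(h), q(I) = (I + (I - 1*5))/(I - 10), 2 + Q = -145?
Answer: sqrt(87561 + 21*I*sqrt(3))/3 ≈ 98.636 + 0.020487*I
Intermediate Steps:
Q = -147 (Q = -2 - 145 = -147)
q(I) = (-5 + 2*I)/(-10 + I) (q(I) = (I + (I - 5))/(-10 + I) = (I + (-5 + I))/(-10 + I) = (-5 + 2*I)/(-10 + I))
w(h) = sqrt(h)/3 (w(h) = ((-5 + 2*1)/(-10 + 1))*sqrt(h) = ((-5 + 2)/(-9))*sqrt(h) = (-1/9*(-3))*sqrt(h) = sqrt(h)/3)
sqrt(w(Q) + 9729) = sqrt(sqrt(-147)/3 + 9729) = sqrt((7*I*sqrt(3))/3 + 9729) = sqrt(7*I*sqrt(3)/3 + 9729) = sqrt(9729 + 7*I*sqrt(3)/3)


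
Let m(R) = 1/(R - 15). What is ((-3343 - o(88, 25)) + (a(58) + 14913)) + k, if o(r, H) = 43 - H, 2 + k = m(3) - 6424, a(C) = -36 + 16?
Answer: 61271/12 ≈ 5105.9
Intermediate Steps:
a(C) = -20
m(R) = 1/(-15 + R)
k = -77113/12 (k = -2 + (1/(-15 + 3) - 6424) = -2 + (1/(-12) - 6424) = -2 + (-1/12 - 6424) = -2 - 77089/12 = -77113/12 ≈ -6426.1)
((-3343 - o(88, 25)) + (a(58) + 14913)) + k = ((-3343 - (43 - 1*25)) + (-20 + 14913)) - 77113/12 = ((-3343 - (43 - 25)) + 14893) - 77113/12 = ((-3343 - 1*18) + 14893) - 77113/12 = ((-3343 - 18) + 14893) - 77113/12 = (-3361 + 14893) - 77113/12 = 11532 - 77113/12 = 61271/12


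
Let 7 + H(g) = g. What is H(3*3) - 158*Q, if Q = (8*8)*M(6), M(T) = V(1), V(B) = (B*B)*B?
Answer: -10110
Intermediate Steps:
V(B) = B**3 (V(B) = B**2*B = B**3)
M(T) = 1 (M(T) = 1**3 = 1)
H(g) = -7 + g
Q = 64 (Q = (8*8)*1 = 64*1 = 64)
H(3*3) - 158*Q = (-7 + 3*3) - 158*64 = (-7 + 9) - 10112 = 2 - 10112 = -10110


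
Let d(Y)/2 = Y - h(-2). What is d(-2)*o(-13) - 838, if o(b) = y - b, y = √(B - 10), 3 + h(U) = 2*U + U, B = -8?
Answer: -656 + 42*I*√2 ≈ -656.0 + 59.397*I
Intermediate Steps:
h(U) = -3 + 3*U (h(U) = -3 + (2*U + U) = -3 + 3*U)
y = 3*I*√2 (y = √(-8 - 10) = √(-18) = 3*I*√2 ≈ 4.2426*I)
o(b) = -b + 3*I*√2 (o(b) = 3*I*√2 - b = -b + 3*I*√2)
d(Y) = 18 + 2*Y (d(Y) = 2*(Y - (-3 + 3*(-2))) = 2*(Y - (-3 - 6)) = 2*(Y - 1*(-9)) = 2*(Y + 9) = 2*(9 + Y) = 18 + 2*Y)
d(-2)*o(-13) - 838 = (18 + 2*(-2))*(-1*(-13) + 3*I*√2) - 838 = (18 - 4)*(13 + 3*I*√2) - 838 = 14*(13 + 3*I*√2) - 838 = (182 + 42*I*√2) - 838 = -656 + 42*I*√2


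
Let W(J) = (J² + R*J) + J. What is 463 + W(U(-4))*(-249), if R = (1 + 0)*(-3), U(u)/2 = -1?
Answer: -1529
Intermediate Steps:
U(u) = -2 (U(u) = 2*(-1) = -2)
R = -3 (R = 1*(-3) = -3)
W(J) = J² - 2*J (W(J) = (J² - 3*J) + J = J² - 2*J)
463 + W(U(-4))*(-249) = 463 - 2*(-2 - 2)*(-249) = 463 - 2*(-4)*(-249) = 463 + 8*(-249) = 463 - 1992 = -1529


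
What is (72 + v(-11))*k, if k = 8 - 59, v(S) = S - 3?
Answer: -2958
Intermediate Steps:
v(S) = -3 + S
k = -51
(72 + v(-11))*k = (72 + (-3 - 11))*(-51) = (72 - 14)*(-51) = 58*(-51) = -2958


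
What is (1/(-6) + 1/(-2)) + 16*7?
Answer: 334/3 ≈ 111.33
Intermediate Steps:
(1/(-6) + 1/(-2)) + 16*7 = (1*(-⅙) + 1*(-½)) + 112 = (-⅙ - ½) + 112 = -⅔ + 112 = 334/3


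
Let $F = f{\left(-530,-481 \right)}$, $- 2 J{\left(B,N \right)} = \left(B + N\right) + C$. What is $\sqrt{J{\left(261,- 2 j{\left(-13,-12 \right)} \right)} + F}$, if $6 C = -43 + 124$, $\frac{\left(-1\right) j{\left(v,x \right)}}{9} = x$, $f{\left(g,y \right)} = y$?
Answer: $\frac{i \sqrt{2041}}{2} \approx 22.589 i$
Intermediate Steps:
$j{\left(v,x \right)} = - 9 x$
$C = \frac{27}{2}$ ($C = \frac{-43 + 124}{6} = \frac{1}{6} \cdot 81 = \frac{27}{2} \approx 13.5$)
$J{\left(B,N \right)} = - \frac{27}{4} - \frac{B}{2} - \frac{N}{2}$ ($J{\left(B,N \right)} = - \frac{\left(B + N\right) + \frac{27}{2}}{2} = - \frac{\frac{27}{2} + B + N}{2} = - \frac{27}{4} - \frac{B}{2} - \frac{N}{2}$)
$F = -481$
$\sqrt{J{\left(261,- 2 j{\left(-13,-12 \right)} \right)} + F} = \sqrt{\left(- \frac{27}{4} - \frac{261}{2} - \frac{\left(-2\right) \left(\left(-9\right) \left(-12\right)\right)}{2}\right) - 481} = \sqrt{\left(- \frac{27}{4} - \frac{261}{2} - \frac{\left(-2\right) 108}{2}\right) - 481} = \sqrt{\left(- \frac{27}{4} - \frac{261}{2} - -108\right) - 481} = \sqrt{\left(- \frac{27}{4} - \frac{261}{2} + 108\right) - 481} = \sqrt{- \frac{117}{4} - 481} = \sqrt{- \frac{2041}{4}} = \frac{i \sqrt{2041}}{2}$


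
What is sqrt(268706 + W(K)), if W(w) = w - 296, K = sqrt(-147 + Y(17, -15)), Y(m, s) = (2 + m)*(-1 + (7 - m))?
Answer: sqrt(268410 + 2*I*sqrt(89)) ≈ 518.08 + 0.018*I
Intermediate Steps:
Y(m, s) = (2 + m)*(6 - m)
K = 2*I*sqrt(89) (K = sqrt(-147 + (12 - 1*17**2 + 4*17)) = sqrt(-147 + (12 - 1*289 + 68)) = sqrt(-147 + (12 - 289 + 68)) = sqrt(-147 - 209) = sqrt(-356) = 2*I*sqrt(89) ≈ 18.868*I)
W(w) = -296 + w
sqrt(268706 + W(K)) = sqrt(268706 + (-296 + 2*I*sqrt(89))) = sqrt(268410 + 2*I*sqrt(89))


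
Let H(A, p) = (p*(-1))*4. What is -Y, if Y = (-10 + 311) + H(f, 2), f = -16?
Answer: -293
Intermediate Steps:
H(A, p) = -4*p (H(A, p) = -p*4 = -4*p)
Y = 293 (Y = (-10 + 311) - 4*2 = 301 - 8 = 293)
-Y = -1*293 = -293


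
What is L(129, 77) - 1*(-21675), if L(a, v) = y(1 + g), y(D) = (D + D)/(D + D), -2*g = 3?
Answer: 21676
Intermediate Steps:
g = -3/2 (g = -1/2*3 = -3/2 ≈ -1.5000)
y(D) = 1 (y(D) = (2*D)/((2*D)) = (2*D)*(1/(2*D)) = 1)
L(a, v) = 1
L(129, 77) - 1*(-21675) = 1 - 1*(-21675) = 1 + 21675 = 21676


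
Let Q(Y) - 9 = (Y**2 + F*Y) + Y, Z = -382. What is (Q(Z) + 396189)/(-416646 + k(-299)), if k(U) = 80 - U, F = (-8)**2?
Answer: -517292/416267 ≈ -1.2427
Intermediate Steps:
F = 64
Q(Y) = 9 + Y**2 + 65*Y (Q(Y) = 9 + ((Y**2 + 64*Y) + Y) = 9 + (Y**2 + 65*Y) = 9 + Y**2 + 65*Y)
(Q(Z) + 396189)/(-416646 + k(-299)) = ((9 + (-382)**2 + 65*(-382)) + 396189)/(-416646 + (80 - 1*(-299))) = ((9 + 145924 - 24830) + 396189)/(-416646 + (80 + 299)) = (121103 + 396189)/(-416646 + 379) = 517292/(-416267) = 517292*(-1/416267) = -517292/416267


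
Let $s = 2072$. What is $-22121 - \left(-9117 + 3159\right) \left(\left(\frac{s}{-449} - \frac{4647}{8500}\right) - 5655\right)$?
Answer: $- \frac{64394588281187}{1908250} \approx -3.3745 \cdot 10^{7}$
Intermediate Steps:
$-22121 - \left(-9117 + 3159\right) \left(\left(\frac{s}{-449} - \frac{4647}{8500}\right) - 5655\right) = -22121 - \left(-9117 + 3159\right) \left(\left(\frac{2072}{-449} - \frac{4647}{8500}\right) - 5655\right) = -22121 - - 5958 \left(\left(2072 \left(- \frac{1}{449}\right) - \frac{4647}{8500}\right) - 5655\right) = -22121 - - 5958 \left(\left(- \frac{2072}{449} - \frac{4647}{8500}\right) - 5655\right) = -22121 - - 5958 \left(- \frac{19698503}{3816500} - 5655\right) = -22121 - \left(-5958\right) \left(- \frac{21602006003}{3816500}\right) = -22121 - \frac{64352375882937}{1908250} = - \frac{64394588281187}{1908250}$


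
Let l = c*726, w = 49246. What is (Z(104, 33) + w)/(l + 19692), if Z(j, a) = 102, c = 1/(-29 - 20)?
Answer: 1209026/482091 ≈ 2.5079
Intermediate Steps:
c = -1/49 (c = 1/(-49) = -1/49 ≈ -0.020408)
l = -726/49 (l = -1/49*726 = -726/49 ≈ -14.816)
(Z(104, 33) + w)/(l + 19692) = (102 + 49246)/(-726/49 + 19692) = 49348/(964182/49) = 49348*(49/964182) = 1209026/482091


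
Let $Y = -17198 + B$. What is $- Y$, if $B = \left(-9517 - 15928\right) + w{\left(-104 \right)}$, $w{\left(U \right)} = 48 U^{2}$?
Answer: $-476525$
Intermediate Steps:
$B = 493723$ ($B = \left(-9517 - 15928\right) + 48 \left(-104\right)^{2} = -25445 + 48 \cdot 10816 = -25445 + 519168 = 493723$)
$Y = 476525$ ($Y = -17198 + 493723 = 476525$)
$- Y = \left(-1\right) 476525 = -476525$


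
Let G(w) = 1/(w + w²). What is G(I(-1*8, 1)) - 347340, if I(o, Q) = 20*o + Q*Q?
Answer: -8725875479/25122 ≈ -3.4734e+5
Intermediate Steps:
I(o, Q) = Q² + 20*o (I(o, Q) = 20*o + Q² = Q² + 20*o)
G(I(-1*8, 1)) - 347340 = 1/((1² + 20*(-1*8))*(1 + (1² + 20*(-1*8)))) - 347340 = 1/((1 + 20*(-8))*(1 + (1 + 20*(-8)))) - 347340 = 1/((1 - 160)*(1 + (1 - 160))) - 347340 = 1/((-159)*(1 - 159)) - 347340 = -1/159/(-158) - 347340 = -1/159*(-1/158) - 347340 = 1/25122 - 347340 = -8725875479/25122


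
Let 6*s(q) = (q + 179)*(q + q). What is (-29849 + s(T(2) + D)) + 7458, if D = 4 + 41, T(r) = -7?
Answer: -58927/3 ≈ -19642.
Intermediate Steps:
D = 45
s(q) = q*(179 + q)/3 (s(q) = ((q + 179)*(q + q))/6 = ((179 + q)*(2*q))/6 = (2*q*(179 + q))/6 = q*(179 + q)/3)
(-29849 + s(T(2) + D)) + 7458 = (-29849 + (-7 + 45)*(179 + (-7 + 45))/3) + 7458 = (-29849 + (⅓)*38*(179 + 38)) + 7458 = (-29849 + (⅓)*38*217) + 7458 = (-29849 + 8246/3) + 7458 = -81301/3 + 7458 = -58927/3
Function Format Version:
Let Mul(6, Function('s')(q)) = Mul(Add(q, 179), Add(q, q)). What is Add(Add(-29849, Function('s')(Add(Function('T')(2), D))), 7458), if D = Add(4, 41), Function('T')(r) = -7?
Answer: Rational(-58927, 3) ≈ -19642.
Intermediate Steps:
D = 45
Function('s')(q) = Mul(Rational(1, 3), q, Add(179, q)) (Function('s')(q) = Mul(Rational(1, 6), Mul(Add(q, 179), Add(q, q))) = Mul(Rational(1, 6), Mul(Add(179, q), Mul(2, q))) = Mul(Rational(1, 6), Mul(2, q, Add(179, q))) = Mul(Rational(1, 3), q, Add(179, q)))
Add(Add(-29849, Function('s')(Add(Function('T')(2), D))), 7458) = Add(Add(-29849, Mul(Rational(1, 3), Add(-7, 45), Add(179, Add(-7, 45)))), 7458) = Add(Add(-29849, Mul(Rational(1, 3), 38, Add(179, 38))), 7458) = Add(Add(-29849, Mul(Rational(1, 3), 38, 217)), 7458) = Add(Add(-29849, Rational(8246, 3)), 7458) = Add(Rational(-81301, 3), 7458) = Rational(-58927, 3)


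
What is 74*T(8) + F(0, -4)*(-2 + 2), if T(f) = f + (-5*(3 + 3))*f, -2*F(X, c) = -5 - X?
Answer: -17168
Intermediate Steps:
F(X, c) = 5/2 + X/2 (F(X, c) = -(-5 - X)/2 = 5/2 + X/2)
T(f) = -29*f (T(f) = f + (-5*6)*f = f - 30*f = -29*f)
74*T(8) + F(0, -4)*(-2 + 2) = 74*(-29*8) + (5/2 + (½)*0)*(-2 + 2) = 74*(-232) + (5/2 + 0)*0 = -17168 + (5/2)*0 = -17168 + 0 = -17168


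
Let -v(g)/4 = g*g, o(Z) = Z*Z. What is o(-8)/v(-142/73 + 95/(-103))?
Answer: -904565776/464876721 ≈ -1.9458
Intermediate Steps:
o(Z) = Z²
v(g) = -4*g² (v(g) = -4*g*g = -4*g²)
o(-8)/v(-142/73 + 95/(-103)) = (-8)²/((-4*(-142/73 + 95/(-103))²)) = 64/((-4*(-142*1/73 + 95*(-1/103))²)) = 64/((-4*(-142/73 - 95/103)²)) = 64/((-4*(-21561/7519)²)) = 64/((-4*464876721/56535361)) = 64/(-1859506884/56535361) = 64*(-56535361/1859506884) = -904565776/464876721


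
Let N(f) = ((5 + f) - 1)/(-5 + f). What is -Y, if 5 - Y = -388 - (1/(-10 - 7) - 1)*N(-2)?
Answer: -46803/119 ≈ -393.30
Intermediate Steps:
N(f) = (4 + f)/(-5 + f)
Y = 46803/119 (Y = 5 - (-388 - (1/(-10 - 7) - 1)*(4 - 2)/(-5 - 2)) = 5 - (-388 - (1/(-17) - 1)*2/(-7)) = 5 - (-388 - (-1/17 - 1)*(-⅐*2)) = 5 - (-388 - (-18)*(-2)/(17*7)) = 5 - (-388 - 1*36/119) = 5 - (-388 - 36/119) = 5 - 1*(-46208/119) = 5 + 46208/119 = 46803/119 ≈ 393.30)
-Y = -1*46803/119 = -46803/119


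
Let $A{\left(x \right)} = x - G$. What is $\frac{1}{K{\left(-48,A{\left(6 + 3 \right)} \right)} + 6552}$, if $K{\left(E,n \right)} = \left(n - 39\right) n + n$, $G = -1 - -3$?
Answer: $\frac{1}{6335} \approx 0.00015785$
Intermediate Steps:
$G = 2$ ($G = -1 + 3 = 2$)
$A{\left(x \right)} = -2 + x$ ($A{\left(x \right)} = x - 2 = -2 + x$)
$K{\left(E,n \right)} = n + n \left(-39 + n\right)$ ($K{\left(E,n \right)} = \left(n - 39\right) n + n = \left(-39 + n\right) n + n = n \left(-39 + n\right) + n = n + n \left(-39 + n\right)$)
$\frac{1}{K{\left(-48,A{\left(6 + 3 \right)} \right)} + 6552} = \frac{1}{\left(-2 + \left(6 + 3\right)\right) \left(-38 + \left(-2 + \left(6 + 3\right)\right)\right) + 6552} = \frac{1}{\left(-2 + 9\right) \left(-38 + \left(-2 + 9\right)\right) + 6552} = \frac{1}{7 \left(-38 + 7\right) + 6552} = \frac{1}{7 \left(-31\right) + 6552} = \frac{1}{-217 + 6552} = \frac{1}{6335}$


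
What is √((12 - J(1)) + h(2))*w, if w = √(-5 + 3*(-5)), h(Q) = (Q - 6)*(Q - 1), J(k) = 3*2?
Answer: 2*I*√10 ≈ 6.3246*I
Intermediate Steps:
J(k) = 6
h(Q) = (-1 + Q)*(-6 + Q) (h(Q) = (-6 + Q)*(-1 + Q) = (-1 + Q)*(-6 + Q))
w = 2*I*√5 (w = √(-5 - 15) = √(-20) = 2*I*√5 ≈ 4.4721*I)
√((12 - J(1)) + h(2))*w = √((12 - 1*6) + (6 + 2² - 7*2))*(2*I*√5) = √((12 - 6) + (6 + 4 - 14))*(2*I*√5) = √(6 - 4)*(2*I*√5) = √2*(2*I*√5) = 2*I*√10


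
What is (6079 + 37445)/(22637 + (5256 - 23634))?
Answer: 43524/4259 ≈ 10.219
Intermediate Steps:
(6079 + 37445)/(22637 + (5256 - 23634)) = 43524/(22637 - 18378) = 43524/4259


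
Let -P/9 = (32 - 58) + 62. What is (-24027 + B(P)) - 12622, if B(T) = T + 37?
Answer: -36936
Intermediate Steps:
P = -324 (P = -9*((32 - 58) + 62) = -9*(-26 + 62) = -9*36 = -324)
B(T) = 37 + T
(-24027 + B(P)) - 12622 = (-24027 + (37 - 324)) - 12622 = (-24027 - 287) - 12622 = -24314 - 12622 = -36936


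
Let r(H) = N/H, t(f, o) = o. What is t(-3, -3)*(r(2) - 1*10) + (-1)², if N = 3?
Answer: 53/2 ≈ 26.500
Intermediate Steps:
r(H) = 3/H
t(-3, -3)*(r(2) - 1*10) + (-1)² = -3*(3/2 - 1*10) + (-1)² = -3*(3*(½) - 10) + 1 = -3*(3/2 - 10) + 1 = -3*(-17/2) + 1 = 51/2 + 1 = 53/2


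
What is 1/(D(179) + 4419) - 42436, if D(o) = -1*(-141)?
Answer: -193508159/4560 ≈ -42436.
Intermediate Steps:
D(o) = 141
1/(D(179) + 4419) - 42436 = 1/(141 + 4419) - 42436 = 1/4560 - 42436 = -193508159/4560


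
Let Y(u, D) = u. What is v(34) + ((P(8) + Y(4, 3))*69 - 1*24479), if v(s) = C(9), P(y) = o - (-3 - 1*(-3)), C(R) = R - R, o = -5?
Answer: -24548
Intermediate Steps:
C(R) = 0
P(y) = -5 (P(y) = -5 - (-3 - 1*(-3)) = -5 - (-3 + 3) = -5 - 1*0 = -5 + 0 = -5)
v(s) = 0
v(34) + ((P(8) + Y(4, 3))*69 - 1*24479) = 0 + ((-5 + 4)*69 - 1*24479) = 0 + (-1*69 - 24479) = 0 + (-69 - 24479) = 0 - 24548 = -24548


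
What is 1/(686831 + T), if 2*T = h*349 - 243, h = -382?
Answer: 2/1240101 ≈ 1.6128e-6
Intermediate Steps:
T = -133561/2 (T = (-382*349 - 243)/2 = (-133318 - 243)/2 = (½)*(-133561) = -133561/2 ≈ -66781.)
1/(686831 + T) = 1/(686831 - 133561/2) = 1/(1240101/2) = 2/1240101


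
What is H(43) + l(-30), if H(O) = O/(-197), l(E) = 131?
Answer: 25764/197 ≈ 130.78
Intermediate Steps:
H(O) = -O/197 (H(O) = O*(-1/197) = -O/197)
H(43) + l(-30) = -1/197*43 + 131 = -43/197 + 131 = 25764/197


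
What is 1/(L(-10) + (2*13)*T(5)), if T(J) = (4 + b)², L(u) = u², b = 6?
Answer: 1/2700 ≈ 0.00037037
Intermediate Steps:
T(J) = 100 (T(J) = (4 + 6)² = 10² = 100)
1/(L(-10) + (2*13)*T(5)) = 1/((-10)² + (2*13)*100) = 1/(100 + 26*100) = 1/(100 + 2600) = 1/2700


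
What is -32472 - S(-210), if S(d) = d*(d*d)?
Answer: 9228528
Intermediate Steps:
S(d) = d³ (S(d) = d*d² = d³)
-32472 - S(-210) = -32472 - 1*(-210)³ = -32472 - 1*(-9261000) = -32472 + 9261000 = 9228528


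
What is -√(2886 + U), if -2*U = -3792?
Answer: -√4782 ≈ -69.152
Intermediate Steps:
U = 1896 (U = -½*(-3792) = 1896)
-√(2886 + U) = -√(2886 + 1896) = -√4782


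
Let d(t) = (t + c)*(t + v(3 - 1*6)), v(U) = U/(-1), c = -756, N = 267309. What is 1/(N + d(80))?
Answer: 1/211201 ≈ 4.7348e-6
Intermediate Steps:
v(U) = -U (v(U) = U*(-1) = -U)
d(t) = (-756 + t)*(3 + t) (d(t) = (t - 756)*(t - (3 - 1*6)) = (-756 + t)*(t - (3 - 6)) = (-756 + t)*(t - 1*(-3)) = (-756 + t)*(t + 3) = (-756 + t)*(3 + t))
1/(N + d(80)) = 1/(267309 + (-2268 + 80² - 753*80)) = 1/(267309 + (-2268 + 6400 - 60240)) = 1/(267309 - 56108) = 1/211201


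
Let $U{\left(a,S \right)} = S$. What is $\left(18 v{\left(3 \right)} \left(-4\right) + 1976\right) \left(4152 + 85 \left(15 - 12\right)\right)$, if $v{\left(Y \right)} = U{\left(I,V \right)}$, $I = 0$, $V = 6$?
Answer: $6804408$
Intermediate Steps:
$v{\left(Y \right)} = 6$
$\left(18 v{\left(3 \right)} \left(-4\right) + 1976\right) \left(4152 + 85 \left(15 - 12\right)\right) = \left(18 \cdot 6 \left(-4\right) + 1976\right) \left(4152 + 85 \left(15 - 12\right)\right) = \left(108 \left(-4\right) + 1976\right) \left(4152 + 85 \left(15 - 12\right)\right) = \left(-432 + 1976\right) \left(4152 + 85 \cdot 3\right) = 1544 \left(4152 + 255\right) = 1544 \cdot 4407 = 6804408$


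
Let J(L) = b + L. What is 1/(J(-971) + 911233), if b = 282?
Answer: 1/910544 ≈ 1.0982e-6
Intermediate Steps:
J(L) = 282 + L
1/(J(-971) + 911233) = 1/((282 - 971) + 911233) = 1/(-689 + 911233) = 1/910544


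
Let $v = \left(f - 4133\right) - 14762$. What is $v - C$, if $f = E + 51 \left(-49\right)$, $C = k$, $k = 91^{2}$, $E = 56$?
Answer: $-29619$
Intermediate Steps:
$k = 8281$
$C = 8281$
$f = -2443$ ($f = 56 + 51 \left(-49\right) = 56 - 2499 = -2443$)
$v = -21338$ ($v = \left(-2443 - 4133\right) - 14762 = -6576 - 14762 = -21338$)
$v - C = -21338 - 8281 = -29619$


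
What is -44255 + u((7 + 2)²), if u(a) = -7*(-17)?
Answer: -44136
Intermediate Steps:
u(a) = 119
-44255 + u((7 + 2)²) = -44255 + 119 = -44136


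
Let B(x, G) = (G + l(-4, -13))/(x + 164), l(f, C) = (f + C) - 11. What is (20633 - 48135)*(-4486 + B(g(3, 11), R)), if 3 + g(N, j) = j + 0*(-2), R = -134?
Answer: 5306194627/43 ≈ 1.2340e+8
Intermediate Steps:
l(f, C) = -11 + C + f (l(f, C) = (C + f) - 11 = -11 + C + f)
g(N, j) = -3 + j (g(N, j) = -3 + (j + 0*(-2)) = -3 + (j + 0) = -3 + j)
B(x, G) = (-28 + G)/(164 + x) (B(x, G) = (G + (-11 - 13 - 4))/(x + 164) = (G - 28)/(164 + x) = (-28 + G)/(164 + x))
(20633 - 48135)*(-4486 + B(g(3, 11), R)) = (20633 - 48135)*(-4486 + (-28 - 134)/(164 + (-3 + 11))) = -27502*(-4486 - 162/(164 + 8)) = -27502*(-4486 - 162/172) = -27502*(-4486 + (1/172)*(-162)) = -27502*(-4486 - 81/86) = -27502*(-385877/86) = 5306194627/43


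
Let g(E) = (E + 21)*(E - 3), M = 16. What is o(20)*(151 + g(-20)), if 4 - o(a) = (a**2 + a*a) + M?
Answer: -103936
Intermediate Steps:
g(E) = (-3 + E)*(21 + E) (g(E) = (21 + E)*(-3 + E) = (-3 + E)*(21 + E))
o(a) = -12 - 2*a**2 (o(a) = 4 - ((a**2 + a*a) + 16) = 4 - ((a**2 + a**2) + 16) = 4 - (2*a**2 + 16) = 4 - (16 + 2*a**2) = 4 + (-16 - 2*a**2) = -12 - 2*a**2)
o(20)*(151 + g(-20)) = (-12 - 2*20**2)*(151 + (-63 + (-20)**2 + 18*(-20))) = (-12 - 2*400)*(151 + (-63 + 400 - 360)) = (-12 - 800)*(151 - 23) = -812*128 = -103936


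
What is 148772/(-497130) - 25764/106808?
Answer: -3587262137/6637182630 ≈ -0.54048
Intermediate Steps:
148772/(-497130) - 25764/106808 = 148772*(-1/497130) - 25764*1/106808 = -74386/248565 - 6441/26702 = -3587262137/6637182630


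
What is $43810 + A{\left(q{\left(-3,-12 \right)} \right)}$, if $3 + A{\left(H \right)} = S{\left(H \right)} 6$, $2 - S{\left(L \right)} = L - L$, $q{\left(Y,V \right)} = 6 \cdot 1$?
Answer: $43819$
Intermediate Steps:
$q{\left(Y,V \right)} = 6$
$S{\left(L \right)} = 2$ ($S{\left(L \right)} = 2 - \left(L - L\right) = 2 - 0 = 2 + 0 = 2$)
$A{\left(H \right)} = 9$ ($A{\left(H \right)} = -3 + 2 \cdot 6 = -3 + 12 = 9$)
$43810 + A{\left(q{\left(-3,-12 \right)} \right)} = 43810 + 9 = 43819$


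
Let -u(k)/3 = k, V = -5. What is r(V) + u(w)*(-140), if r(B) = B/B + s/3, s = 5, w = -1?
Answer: -1252/3 ≈ -417.33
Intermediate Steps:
u(k) = -3*k
r(B) = 8/3 (r(B) = B/B + 5/3 = 1 + 5*(⅓) = 1 + 5/3 = 8/3)
r(V) + u(w)*(-140) = 8/3 - 3*(-1)*(-140) = 8/3 + 3*(-140) = 8/3 - 420 = -1252/3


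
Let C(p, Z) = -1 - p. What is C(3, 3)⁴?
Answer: 256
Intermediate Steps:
C(3, 3)⁴ = (-1 - 1*3)⁴ = (-1 - 3)⁴ = (-4)⁴ = 256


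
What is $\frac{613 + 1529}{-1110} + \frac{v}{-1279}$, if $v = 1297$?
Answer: $- \frac{696548}{236615} \approx -2.9438$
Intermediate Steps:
$\frac{613 + 1529}{-1110} + \frac{v}{-1279} = \frac{613 + 1529}{-1110} + \frac{1297}{-1279} = 2142 \left(- \frac{1}{1110}\right) + 1297 \left(- \frac{1}{1279}\right) = - \frac{357}{185} - \frac{1297}{1279} = - \frac{696548}{236615}$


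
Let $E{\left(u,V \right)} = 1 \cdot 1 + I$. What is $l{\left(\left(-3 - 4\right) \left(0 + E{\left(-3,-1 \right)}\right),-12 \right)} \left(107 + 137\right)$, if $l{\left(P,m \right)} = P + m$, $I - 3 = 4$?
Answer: $-16592$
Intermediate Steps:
$I = 7$ ($I = 3 + 4 = 7$)
$E{\left(u,V \right)} = 8$ ($E{\left(u,V \right)} = 1 \cdot 1 + 7 = 1 + 7 = 8$)
$l{\left(\left(-3 - 4\right) \left(0 + E{\left(-3,-1 \right)}\right),-12 \right)} \left(107 + 137\right) = \left(\left(-3 - 4\right) \left(0 + 8\right) - 12\right) \left(107 + 137\right) = \left(\left(-7\right) 8 - 12\right) 244 = \left(-56 - 12\right) 244 = \left(-68\right) 244 = -16592$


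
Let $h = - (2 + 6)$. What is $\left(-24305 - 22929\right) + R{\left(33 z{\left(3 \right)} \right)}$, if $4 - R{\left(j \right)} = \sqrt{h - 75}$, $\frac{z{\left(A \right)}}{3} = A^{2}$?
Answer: $-47230 - i \sqrt{83} \approx -47230.0 - 9.1104 i$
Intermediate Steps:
$z{\left(A \right)} = 3 A^{2}$
$h = -8$ ($h = \left(-1\right) 8 = -8$)
$R{\left(j \right)} = 4 - i \sqrt{83}$ ($R{\left(j \right)} = 4 - \sqrt{-8 - 75} = 4 - \sqrt{-83} = 4 - i \sqrt{83}$)
$\left(-24305 - 22929\right) + R{\left(33 z{\left(3 \right)} \right)} = \left(-24305 - 22929\right) + \left(4 - i \sqrt{83}\right) = -47234 + \left(4 - i \sqrt{83}\right) = -47230 - i \sqrt{83}$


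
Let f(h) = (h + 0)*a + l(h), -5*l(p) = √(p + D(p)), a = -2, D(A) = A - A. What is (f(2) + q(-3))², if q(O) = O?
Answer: (35 + √2)²/25 ≈ 53.040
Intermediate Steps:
D(A) = 0
l(p) = -√p/5 (l(p) = -√(p + 0)/5 = -√p/5)
f(h) = -2*h - √h/5 (f(h) = (h + 0)*(-2) - √h/5 = h*(-2) - √h/5 = -2*h - √h/5)
(f(2) + q(-3))² = ((-2*2 - √2/5) - 3)² = ((-4 - √2/5) - 3)² = (-7 - √2/5)²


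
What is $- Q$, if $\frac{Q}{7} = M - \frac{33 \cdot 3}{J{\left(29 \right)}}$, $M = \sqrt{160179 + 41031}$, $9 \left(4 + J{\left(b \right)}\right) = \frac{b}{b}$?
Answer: $- \frac{891}{5} - 7 \sqrt{201210} \approx -3318.2$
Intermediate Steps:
$J{\left(b \right)} = - \frac{35}{9}$ ($J{\left(b \right)} = -4 + \frac{b \frac{1}{b}}{9} = -4 + \frac{1}{9} \cdot 1 = -4 + \frac{1}{9} = - \frac{35}{9}$)
$M = \sqrt{201210} \approx 448.56$
$Q = \frac{891}{5} + 7 \sqrt{201210}$ ($Q = 7 \left(\sqrt{201210} - \frac{33 \cdot 3}{- \frac{35}{9}}\right) = 7 \left(\sqrt{201210} - \left(- \frac{9}{35}\right) 99\right) = 7 \left(\sqrt{201210} - - \frac{891}{35}\right) = 7 \left(\sqrt{201210} + \frac{891}{35}\right) = 7 \left(\frac{891}{35} + \sqrt{201210}\right) = \frac{891}{5} + 7 \sqrt{201210} \approx 3318.2$)
$- Q = - (\frac{891}{5} + 7 \sqrt{201210}) = - \frac{891}{5} - 7 \sqrt{201210}$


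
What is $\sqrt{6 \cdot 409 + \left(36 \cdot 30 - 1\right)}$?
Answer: $\sqrt{3533} \approx 59.439$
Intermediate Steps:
$\sqrt{6 \cdot 409 + \left(36 \cdot 30 - 1\right)} = \sqrt{2454 + \left(1080 - 1\right)} = \sqrt{2454 + 1079} = \sqrt{3533}$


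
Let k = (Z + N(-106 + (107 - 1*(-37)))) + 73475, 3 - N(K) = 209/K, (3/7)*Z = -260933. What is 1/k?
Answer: -6/3212227 ≈ -1.8679e-6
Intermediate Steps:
Z = -1826531/3 (Z = (7/3)*(-260933) = -1826531/3 ≈ -6.0884e+5)
N(K) = 3 - 209/K
k = -3212227/6 (k = (-1826531/3 + (3 - 209/(-106 + (107 - 1*(-37))))) + 73475 = (-1826531/3 + (3 - 209/(-106 + (107 + 37)))) + 73475 = (-1826531/3 + (3 - 209/(-106 + 144))) + 73475 = (-1826531/3 + (3 - 209/38)) + 73475 = (-1826531/3 + (3 - 209*1/38)) + 73475 = (-1826531/3 + (3 - 11/2)) + 73475 = (-1826531/3 - 5/2) + 73475 = -3653077/6 + 73475 = -3212227/6 ≈ -5.3537e+5)
1/k = 1/(-3212227/6) = -6/3212227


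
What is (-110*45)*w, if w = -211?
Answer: 1044450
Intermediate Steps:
(-110*45)*w = -110*45*(-211) = -4950*(-211) = 1044450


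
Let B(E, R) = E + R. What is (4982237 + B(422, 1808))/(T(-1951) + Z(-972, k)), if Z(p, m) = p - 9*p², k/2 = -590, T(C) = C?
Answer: -4984467/8505979 ≈ -0.58600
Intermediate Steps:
k = -1180 (k = 2*(-590) = -1180)
(4982237 + B(422, 1808))/(T(-1951) + Z(-972, k)) = (4982237 + (422 + 1808))/(-1951 - 972*(1 - 9*(-972))) = (4982237 + 2230)/(-1951 - 972*(1 + 8748)) = 4984467/(-1951 - 972*8749) = 4984467/(-1951 - 8504028) = 4984467/(-8505979) = 4984467*(-1/8505979) = -4984467/8505979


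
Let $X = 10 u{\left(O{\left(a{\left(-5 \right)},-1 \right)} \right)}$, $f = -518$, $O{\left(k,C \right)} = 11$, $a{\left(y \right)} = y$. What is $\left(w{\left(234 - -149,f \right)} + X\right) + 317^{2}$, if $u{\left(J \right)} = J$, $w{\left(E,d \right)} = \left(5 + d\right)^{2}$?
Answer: $363768$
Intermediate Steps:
$X = 110$ ($X = 10 \cdot 11 = 110$)
$\left(w{\left(234 - -149,f \right)} + X\right) + 317^{2} = \left(\left(5 - 518\right)^{2} + 110\right) + 317^{2} = \left(\left(-513\right)^{2} + 110\right) + 100489 = \left(263169 + 110\right) + 100489 = 263279 + 100489 = 363768$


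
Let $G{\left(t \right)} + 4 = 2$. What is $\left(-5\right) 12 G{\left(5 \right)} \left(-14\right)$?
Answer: $-1680$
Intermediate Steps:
$G{\left(t \right)} = -2$ ($G{\left(t \right)} = -4 + 2 = -2$)
$\left(-5\right) 12 G{\left(5 \right)} \left(-14\right) = \left(-5\right) 12 \left(\left(-2\right) \left(-14\right)\right) = \left(-60\right) 28 = -1680$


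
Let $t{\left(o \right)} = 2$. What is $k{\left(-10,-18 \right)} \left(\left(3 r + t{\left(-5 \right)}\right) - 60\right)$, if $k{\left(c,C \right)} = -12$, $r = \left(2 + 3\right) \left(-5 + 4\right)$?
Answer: $876$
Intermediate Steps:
$r = -5$ ($r = 5 \left(-1\right) = -5$)
$k{\left(-10,-18 \right)} \left(\left(3 r + t{\left(-5 \right)}\right) - 60\right) = - 12 \left(\left(3 \left(-5\right) + 2\right) - 60\right) = - 12 \left(\left(-15 + 2\right) - 60\right) = - 12 \left(-13 - 60\right) = \left(-12\right) \left(-73\right) = 876$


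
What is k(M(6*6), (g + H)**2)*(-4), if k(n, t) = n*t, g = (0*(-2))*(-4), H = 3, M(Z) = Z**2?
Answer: -46656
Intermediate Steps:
g = 0 (g = 0*(-4) = 0)
k(M(6*6), (g + H)**2)*(-4) = ((6*6)**2*(0 + 3)**2)*(-4) = (36**2*3**2)*(-4) = (1296*9)*(-4) = 11664*(-4) = -46656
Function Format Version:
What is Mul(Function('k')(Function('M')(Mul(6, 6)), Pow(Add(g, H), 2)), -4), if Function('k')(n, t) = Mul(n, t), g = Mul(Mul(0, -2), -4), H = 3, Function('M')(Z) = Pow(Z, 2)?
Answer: -46656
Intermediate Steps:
g = 0 (g = Mul(0, -4) = 0)
Mul(Function('k')(Function('M')(Mul(6, 6)), Pow(Add(g, H), 2)), -4) = Mul(Mul(Pow(Mul(6, 6), 2), Pow(Add(0, 3), 2)), -4) = Mul(Mul(Pow(36, 2), Pow(3, 2)), -4) = Mul(Mul(1296, 9), -4) = Mul(11664, -4) = -46656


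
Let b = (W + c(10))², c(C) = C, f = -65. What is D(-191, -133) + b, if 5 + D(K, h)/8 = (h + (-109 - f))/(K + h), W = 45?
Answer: 80713/27 ≈ 2989.4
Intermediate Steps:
D(K, h) = -40 + 8*(-44 + h)/(K + h) (D(K, h) = -40 + 8*((h + (-109 - 1*(-65)))/(K + h)) = -40 + 8*((h + (-109 + 65))/(K + h)) = -40 + 8*((h - 44)/(K + h)) = -40 + 8*((-44 + h)/(K + h)) = -40 + 8*(-44 + h)/(K + h))
b = 3025 (b = (45 + 10)² = 55² = 3025)
D(-191, -133) + b = 8*(-44 - 5*(-191) - 4*(-133))/(-191 - 133) + 3025 = 8*(-44 + 955 + 532)/(-324) + 3025 = 8*(-1/324)*1443 + 3025 = -962/27 + 3025 = 80713/27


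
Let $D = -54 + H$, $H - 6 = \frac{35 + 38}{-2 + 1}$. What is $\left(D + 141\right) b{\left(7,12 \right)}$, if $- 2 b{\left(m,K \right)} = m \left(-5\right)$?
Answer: $350$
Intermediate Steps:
$H = -67$ ($H = 6 + \frac{35 + 38}{-2 + 1} = 6 + \frac{73}{-1} = 6 + 73 \left(-1\right) = 6 - 73 = -67$)
$D = -121$ ($D = -54 - 67 = -121$)
$b{\left(m,K \right)} = \frac{5 m}{2}$ ($b{\left(m,K \right)} = - \frac{m \left(-5\right)}{2} = - \frac{\left(-5\right) m}{2} = \frac{5 m}{2}$)
$\left(D + 141\right) b{\left(7,12 \right)} = \left(-121 + 141\right) \frac{5}{2} \cdot 7 = 20 \cdot \frac{35}{2} = 350$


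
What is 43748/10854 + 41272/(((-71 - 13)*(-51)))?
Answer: 1260680/92259 ≈ 13.665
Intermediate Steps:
43748/10854 + 41272/(((-71 - 13)*(-51))) = 43748*(1/10854) + 41272/((-84*(-51))) = 21874/5427 + 41272/4284 = 21874/5427 + 41272*(1/4284) = 21874/5427 + 1474/153 = 1260680/92259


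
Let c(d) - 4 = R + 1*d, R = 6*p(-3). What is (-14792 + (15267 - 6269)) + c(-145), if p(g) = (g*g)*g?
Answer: -6097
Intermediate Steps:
p(g) = g³ (p(g) = g²*g = g³)
R = -162 (R = 6*(-3)³ = 6*(-27) = -162)
c(d) = -158 + d (c(d) = 4 + (-162 + 1*d) = 4 + (-162 + d) = -158 + d)
(-14792 + (15267 - 6269)) + c(-145) = (-14792 + (15267 - 6269)) + (-158 - 145) = (-14792 + 8998) - 303 = -5794 - 303 = -6097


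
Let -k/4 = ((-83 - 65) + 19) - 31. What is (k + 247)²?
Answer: 786769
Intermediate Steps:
k = 640 (k = -4*(((-83 - 65) + 19) - 31) = -4*((-148 + 19) - 31) = -4*(-129 - 31) = -4*(-160) = 640)
(k + 247)² = (640 + 247)² = 887² = 786769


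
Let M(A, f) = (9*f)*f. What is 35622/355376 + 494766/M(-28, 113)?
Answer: 9995648771/2268898072 ≈ 4.4055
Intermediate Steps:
M(A, f) = 9*f²
35622/355376 + 494766/M(-28, 113) = 35622/355376 + 494766/((9*113²)) = 35622*(1/355376) + 494766/((9*12769)) = 17811/177688 + 494766/114921 = 17811/177688 + 494766*(1/114921) = 17811/177688 + 54974/12769 = 9995648771/2268898072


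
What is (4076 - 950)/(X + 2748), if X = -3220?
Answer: -1563/236 ≈ -6.6229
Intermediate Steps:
(4076 - 950)/(X + 2748) = (4076 - 950)/(-3220 + 2748) = 3126/(-472) = 3126*(-1/472) = -1563/236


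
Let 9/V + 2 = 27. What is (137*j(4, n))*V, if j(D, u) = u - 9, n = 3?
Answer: -7398/25 ≈ -295.92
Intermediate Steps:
j(D, u) = -9 + u
V = 9/25 (V = 9/(-2 + 27) = 9/25 ≈ 0.36000)
(137*j(4, n))*V = (137*(-9 + 3))*(9/25) = (137*(-6))*(9/25) = -822*9/25 = -7398/25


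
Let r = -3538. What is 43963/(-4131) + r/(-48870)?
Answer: -39515858/3738555 ≈ -10.570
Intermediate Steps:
43963/(-4131) + r/(-48870) = 43963/(-4131) - 3538/(-48870) = 43963*(-1/4131) - 3538*(-1/48870) = -43963/4131 + 1769/24435 = -39515858/3738555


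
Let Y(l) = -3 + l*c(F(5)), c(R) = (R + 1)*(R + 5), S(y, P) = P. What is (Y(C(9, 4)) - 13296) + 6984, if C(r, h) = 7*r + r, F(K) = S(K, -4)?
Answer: -6531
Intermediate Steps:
F(K) = -4
c(R) = (1 + R)*(5 + R)
C(r, h) = 8*r
Y(l) = -3 - 3*l (Y(l) = -3 + l*(5 + (-4)² + 6*(-4)) = -3 + l*(5 + 16 - 24) = -3 + l*(-3) = -3 - 3*l)
(Y(C(9, 4)) - 13296) + 6984 = ((-3 - 24*9) - 13296) + 6984 = ((-3 - 3*72) - 13296) + 6984 = ((-3 - 216) - 13296) + 6984 = (-219 - 13296) + 6984 = -13515 + 6984 = -6531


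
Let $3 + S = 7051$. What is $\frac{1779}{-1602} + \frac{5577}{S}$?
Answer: $- \frac{600673}{1881816} \approx -0.3192$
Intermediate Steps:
$S = 7048$ ($S = -3 + 7051 = 7048$)
$\frac{1779}{-1602} + \frac{5577}{S} = \frac{1779}{-1602} + \frac{5577}{7048} = 1779 \left(- \frac{1}{1602}\right) + 5577 \cdot \frac{1}{7048} = - \frac{593}{534} + \frac{5577}{7048} = - \frac{600673}{1881816}$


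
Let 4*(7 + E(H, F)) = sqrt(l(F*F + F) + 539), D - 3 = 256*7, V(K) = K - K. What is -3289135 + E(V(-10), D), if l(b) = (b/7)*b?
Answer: -3289142 + sqrt(72751107773211)/28 ≈ -2.9845e+6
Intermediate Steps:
l(b) = b**2/7 (l(b) = (b*(1/7))*b = (b/7)*b = b**2/7)
V(K) = 0
D = 1795 (D = 3 + 256*7 = 3 + 1792 = 1795)
E(H, F) = -7 + sqrt(539 + (F + F**2)**2/7)/4 (E(H, F) = -7 + sqrt((F*F + F)**2/7 + 539)/4 = -7 + sqrt((F**2 + F)**2/7 + 539)/4 = -7 + sqrt((F + F**2)**2/7 + 539)/4 = -7 + sqrt(539 + (F + F**2)**2/7)/4)
-3289135 + E(V(-10), D) = -3289135 + (-7 + sqrt(26411 + 7*1795**2*(1 + 1795)**2)/28) = -3289135 + (-7 + sqrt(26411 + 7*3222025*1796**2)/28) = -3289135 + (-7 + sqrt(26411 + 7*3222025*3225616)/28) = -3289135 + (-7 + sqrt(26411 + 72751107746800)/28) = -3289135 + (-7 + sqrt(72751107773211)/28) = -3289142 + sqrt(72751107773211)/28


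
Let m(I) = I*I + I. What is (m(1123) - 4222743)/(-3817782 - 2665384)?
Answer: 2960491/6483166 ≈ 0.45664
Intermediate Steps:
m(I) = I + I² (m(I) = I² + I = I + I²)
(m(1123) - 4222743)/(-3817782 - 2665384) = (1123*(1 + 1123) - 4222743)/(-3817782 - 2665384) = (1123*1124 - 4222743)/(-6483166) = (1262252 - 4222743)*(-1/6483166) = -2960491*(-1/6483166) = 2960491/6483166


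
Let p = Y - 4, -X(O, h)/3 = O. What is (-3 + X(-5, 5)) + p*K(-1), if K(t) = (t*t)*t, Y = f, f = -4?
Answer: 20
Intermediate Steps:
X(O, h) = -3*O
Y = -4
p = -8 (p = -4 - 4 = -8)
K(t) = t³ (K(t) = t²*t = t³)
(-3 + X(-5, 5)) + p*K(-1) = (-3 - 3*(-5)) - 8*(-1)³ = (-3 + 15) - 8*(-1) = 12 + 8 = 20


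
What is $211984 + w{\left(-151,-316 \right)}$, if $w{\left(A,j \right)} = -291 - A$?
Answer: $211844$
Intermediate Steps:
$211984 + w{\left(-151,-316 \right)} = 211984 - 140 = 211844$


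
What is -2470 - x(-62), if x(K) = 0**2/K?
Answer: -2470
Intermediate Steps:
x(K) = 0 (x(K) = 0/K = 0)
-2470 - x(-62) = -2470 - 1*0 = -2470 + 0 = -2470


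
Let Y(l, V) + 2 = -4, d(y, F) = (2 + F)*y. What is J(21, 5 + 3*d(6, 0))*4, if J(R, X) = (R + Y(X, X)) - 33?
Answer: -72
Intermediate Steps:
d(y, F) = y*(2 + F)
Y(l, V) = -6 (Y(l, V) = -2 - 4 = -6)
J(R, X) = -39 + R (J(R, X) = (R - 6) - 33 = (-6 + R) - 33 = -39 + R)
J(21, 5 + 3*d(6, 0))*4 = (-39 + 21)*4 = -18*4 = -72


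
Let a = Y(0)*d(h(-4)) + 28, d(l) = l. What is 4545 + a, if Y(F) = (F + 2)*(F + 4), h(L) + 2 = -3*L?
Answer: 4653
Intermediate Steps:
h(L) = -2 - 3*L
Y(F) = (2 + F)*(4 + F)
a = 108 (a = (8 + 0² + 6*0)*(-2 - 3*(-4)) + 28 = (8 + 0 + 0)*(-2 + 12) + 28 = 8*10 + 28 = 80 + 28 = 108)
4545 + a = 4545 + 108 = 4653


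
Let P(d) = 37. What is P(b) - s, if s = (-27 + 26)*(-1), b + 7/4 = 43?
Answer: 36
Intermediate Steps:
b = 165/4 (b = -7/4 + 43 = 165/4 ≈ 41.250)
s = 1 (s = -1*(-1) = 1)
P(b) - s = 37 - 1*1 = 37 - 1 = 36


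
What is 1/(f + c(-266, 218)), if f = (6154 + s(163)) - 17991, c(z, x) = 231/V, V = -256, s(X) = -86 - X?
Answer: -256/3094247 ≈ -8.2734e-5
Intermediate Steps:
c(z, x) = -231/256 (c(z, x) = 231/(-256) = 231*(-1/256) = -231/256)
f = -12086 (f = (6154 + (-86 - 1*163)) - 17991 = (6154 + (-86 - 163)) - 17991 = (6154 - 249) - 17991 = 5905 - 17991 = -12086)
1/(f + c(-266, 218)) = 1/(-12086 - 231/256) = 1/(-3094247/256) = -256/3094247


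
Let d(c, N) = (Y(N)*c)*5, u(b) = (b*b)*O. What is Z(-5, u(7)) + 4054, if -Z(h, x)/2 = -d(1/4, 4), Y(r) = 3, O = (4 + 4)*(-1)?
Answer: 8123/2 ≈ 4061.5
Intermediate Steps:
O = -8 (O = 8*(-1) = -8)
u(b) = -8*b**2 (u(b) = (b*b)*(-8) = b**2*(-8) = -8*b**2)
d(c, N) = 15*c (d(c, N) = (3*c)*5 = 15*c)
Z(h, x) = 15/2 (Z(h, x) = -(-2)*15/4 = -2*(-15/4) = 15/2)
Z(-5, u(7)) + 4054 = 15/2 + 4054 = 8123/2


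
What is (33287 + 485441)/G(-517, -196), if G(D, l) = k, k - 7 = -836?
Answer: -518728/829 ≈ -625.73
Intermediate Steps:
k = -829 (k = 7 - 836 = -829)
G(D, l) = -829
(33287 + 485441)/G(-517, -196) = (33287 + 485441)/(-829) = 518728*(-1/829) = -518728/829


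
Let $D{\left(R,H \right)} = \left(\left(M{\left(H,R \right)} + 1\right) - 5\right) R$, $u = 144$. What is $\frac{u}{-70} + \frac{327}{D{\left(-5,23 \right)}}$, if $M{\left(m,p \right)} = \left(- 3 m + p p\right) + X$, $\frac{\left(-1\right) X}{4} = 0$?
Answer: $- \frac{389}{560} \approx -0.69464$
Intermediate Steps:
$X = 0$ ($X = \left(-4\right) 0 = 0$)
$M{\left(m,p \right)} = p^{2} - 3 m$ ($M{\left(m,p \right)} = \left(- 3 m + p p\right) + 0 = \left(- 3 m + p^{2}\right) + 0 = \left(p^{2} - 3 m\right) + 0 = p^{2} - 3 m$)
$D{\left(R,H \right)} = R \left(-4 + R^{2} - 3 H\right)$ ($D{\left(R,H \right)} = \left(\left(\left(R^{2} - 3 H\right) + 1\right) - 5\right) R = \left(\left(1 + R^{2} - 3 H\right) - 5\right) R = \left(-4 + R^{2} - 3 H\right) R = R \left(-4 + R^{2} - 3 H\right)$)
$\frac{u}{-70} + \frac{327}{D{\left(-5,23 \right)}} = \frac{144}{-70} + \frac{327}{\left(-5\right) \left(-4 + \left(-5\right)^{2} - 69\right)} = 144 \left(- \frac{1}{70}\right) + \frac{327}{\left(-5\right) \left(-4 + 25 - 69\right)} = - \frac{72}{35} + \frac{327}{\left(-5\right) \left(-48\right)} = - \frac{72}{35} + \frac{327}{240} = - \frac{72}{35} + 327 \cdot \frac{1}{240} = - \frac{72}{35} + \frac{109}{80} = - \frac{389}{560}$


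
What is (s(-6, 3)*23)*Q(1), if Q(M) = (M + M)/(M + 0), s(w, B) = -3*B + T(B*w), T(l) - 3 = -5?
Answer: -506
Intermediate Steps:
T(l) = -2 (T(l) = 3 - 5 = -2)
s(w, B) = -2 - 3*B (s(w, B) = -3*B - 2 = -2 - 3*B)
Q(M) = 2 (Q(M) = (2*M)/M = 2)
(s(-6, 3)*23)*Q(1) = ((-2 - 3*3)*23)*2 = ((-2 - 9)*23)*2 = -11*23*2 = -253*2 = -506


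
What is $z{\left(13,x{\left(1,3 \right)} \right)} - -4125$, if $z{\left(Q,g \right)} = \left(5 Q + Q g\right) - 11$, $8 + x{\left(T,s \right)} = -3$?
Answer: $4036$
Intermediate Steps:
$x{\left(T,s \right)} = -11$ ($x{\left(T,s \right)} = -8 - 3 = -11$)
$z{\left(Q,g \right)} = -11 + 5 Q + Q g$
$z{\left(13,x{\left(1,3 \right)} \right)} - -4125 = \left(-11 + 5 \cdot 13 + 13 \left(-11\right)\right) - -4125 = \left(-11 + 65 - 143\right) + 4125 = -89 + 4125 = 4036$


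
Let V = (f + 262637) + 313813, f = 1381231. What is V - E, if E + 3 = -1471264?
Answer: 3428948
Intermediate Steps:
E = -1471267 (E = -3 - 1471264 = -1471267)
V = 1957681 (V = (1381231 + 262637) + 313813 = 1643868 + 313813 = 1957681)
V - E = 1957681 - 1*(-1471267) = 1957681 + 1471267 = 3428948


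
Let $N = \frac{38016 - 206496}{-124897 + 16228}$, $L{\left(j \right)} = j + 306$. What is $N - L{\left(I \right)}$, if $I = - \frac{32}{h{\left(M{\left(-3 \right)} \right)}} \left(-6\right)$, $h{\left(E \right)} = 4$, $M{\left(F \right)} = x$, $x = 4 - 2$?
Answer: $- \frac{12766782}{36223} \approx -352.45$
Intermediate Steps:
$x = 2$
$M{\left(F \right)} = 2$
$I = 48$ ($I = - \frac{32}{4} \left(-6\right) = \left(-32\right) \frac{1}{4} \left(-6\right) = \left(-8\right) \left(-6\right) = 48$)
$L{\left(j \right)} = 306 + j$
$N = \frac{56160}{36223}$ ($N = - \frac{168480}{-108669} = \left(-168480\right) \left(- \frac{1}{108669}\right) = \frac{56160}{36223} \approx 1.5504$)
$N - L{\left(I \right)} = \frac{56160}{36223} - \left(306 + 48\right) = \frac{56160}{36223} - 354 = - \frac{12766782}{36223}$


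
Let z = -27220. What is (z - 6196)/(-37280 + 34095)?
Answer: 33416/3185 ≈ 10.492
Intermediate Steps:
(z - 6196)/(-37280 + 34095) = (-27220 - 6196)/(-37280 + 34095) = -33416/(-3185) = -33416*(-1/3185) = 33416/3185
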